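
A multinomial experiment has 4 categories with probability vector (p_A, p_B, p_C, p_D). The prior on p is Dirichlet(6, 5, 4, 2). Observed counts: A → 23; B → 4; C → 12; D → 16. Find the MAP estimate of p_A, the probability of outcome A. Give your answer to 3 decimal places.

The posterior is Dirichlet(αᵢ + nᵢ) = Dirichlet(29, 9, 16, 18).
For a Dirichlet(a₁,…,a_K) with all aᵢ > 1, the mode has j-th component (aⱼ − 1)/(Σaᵢ − K).
Here Σaᵢ = 72 and K = 4, so p_A = (29 − 1)/(72 − 4) = 28/68 ≈ 0.412.

MAP estimate of p_A = 0.412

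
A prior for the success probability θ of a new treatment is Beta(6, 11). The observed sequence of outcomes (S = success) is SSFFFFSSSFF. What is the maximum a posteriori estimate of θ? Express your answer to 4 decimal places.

Prior: Beta(6, 11).
Data: 5 successes in 11 trials (from the sequence). The binomial likelihood contributes θ^5(1−θ)^6, so the posterior is Beta(6+5, 11+6) = Beta(11, 17).
For Beta(a, b) with a, b > 1 the mode is (a−1)/(a+b−2) = 10/26 ≈ 0.3846.

θ̂_MAP = 0.3846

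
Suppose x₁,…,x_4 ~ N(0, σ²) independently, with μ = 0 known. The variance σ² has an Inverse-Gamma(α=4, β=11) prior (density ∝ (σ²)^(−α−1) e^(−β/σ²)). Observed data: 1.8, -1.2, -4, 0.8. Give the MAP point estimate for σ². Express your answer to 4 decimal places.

σ̂²_MAP = 3.0943

Sum of squared deviations about the known mean: SS = (1.8−0)² + (-1.2−0)² + (-4−0)² + (0.8−0)² = 21.32.
The Normal likelihood contributes (σ²)^(−n/2) exp(−SS/(2σ²)), so the posterior is Inverse-Gamma(α + n/2, β + SS/2) = Inverse-Gamma(6, 21.66).
The mode of Inverse-Gamma(a, b) is b/(a+1) = 21.66/7 ≈ 3.0943.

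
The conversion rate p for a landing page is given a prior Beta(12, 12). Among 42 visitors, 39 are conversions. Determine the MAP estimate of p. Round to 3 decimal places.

p̂_MAP = 0.781

Prior: Beta(12, 12).
Data: 39 successes in 42 trials. The binomial likelihood contributes p^39(1−p)^3, so the posterior is Beta(12+39, 12+3) = Beta(51, 15).
For Beta(a, b) with a, b > 1 the mode is (a−1)/(a+b−2) = 50/64 ≈ 0.781.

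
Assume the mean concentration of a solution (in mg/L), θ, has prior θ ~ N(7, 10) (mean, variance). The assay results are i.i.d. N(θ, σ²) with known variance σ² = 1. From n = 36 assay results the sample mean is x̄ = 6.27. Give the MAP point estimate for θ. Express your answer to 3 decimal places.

θ̂_MAP = 6.272

n = 36, x̄ = 6.27.
For a Normal prior and Normal likelihood with known variance, the posterior is Normal; its mode equals its mean, the precision-weighted average.
Prior precision 1/σ₀² = 1/10 = 0.1; data precision n/σ² = 36/1 = 36.
θ̂ = (0.1·7 + 36·6.27) / (0.1 + 36) = 226.42/36.1 = 11321/1805 ≈ 6.272.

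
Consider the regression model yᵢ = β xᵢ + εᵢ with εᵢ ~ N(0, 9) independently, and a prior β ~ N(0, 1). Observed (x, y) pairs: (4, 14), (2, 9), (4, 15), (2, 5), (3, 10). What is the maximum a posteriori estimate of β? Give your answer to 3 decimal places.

β̂_MAP = 3.000

log p(β | y) = −Σ(yᵢ − βxᵢ)²/(2·9) − β²/(2·1) + const.
Setting the derivative to zero: Σxᵢ(yᵢ − βxᵢ)/9 − β/1 = 0, so β = Σxᵢyᵢ / (Σxᵢ² + σ²/τ²).
Σxᵢyᵢ = 4·14 + 2·9 + 4·15 + 2·5 + 3·10 = 174; Σxᵢ² = 49; σ²/τ² = 9.
β̂_MAP = 174 / (49 + 9) = 174/58 ≈ 3.000.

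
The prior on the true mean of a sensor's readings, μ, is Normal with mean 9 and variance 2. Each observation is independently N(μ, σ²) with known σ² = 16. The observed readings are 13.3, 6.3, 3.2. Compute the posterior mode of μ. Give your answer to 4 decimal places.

n = 3; x̄ = (13.3 + 6.3 + 3.2)/3 = 22.8/3 = 7.6.
For a Normal prior and Normal likelihood with known variance, the posterior is Normal; its mode equals its mean, the precision-weighted average.
Prior precision 1/σ₀² = 1/2 = 0.5; data precision n/σ² = 3/16 = 0.1875.
μ̂ = (0.5·9 + 0.1875·7.6) / (0.5 + 0.1875) = 5.925/0.6875 = 474/55 ≈ 8.6182.

μ̂_MAP = 8.6182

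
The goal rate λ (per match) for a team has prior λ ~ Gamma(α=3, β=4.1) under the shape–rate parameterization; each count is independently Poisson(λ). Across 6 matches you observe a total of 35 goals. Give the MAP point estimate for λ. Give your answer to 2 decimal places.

Σxᵢ = 35, n = 6.
Posterior ∝ λ^2e^(−4.1λ) · λ^35e^(−6λ) = λ^37e^(−10.1λ), i.e. Gamma(shape=38, rate=10.1).
The mode of a Gamma(a, b) with a ≥ 1 (shape–rate) is (a−1)/b = 37/10.1 ≈ 3.66.

λ̂_MAP = 3.66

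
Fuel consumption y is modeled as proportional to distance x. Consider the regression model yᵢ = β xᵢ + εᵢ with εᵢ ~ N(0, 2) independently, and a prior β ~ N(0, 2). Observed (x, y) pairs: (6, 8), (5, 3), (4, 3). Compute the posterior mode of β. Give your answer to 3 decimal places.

log p(β | y) = −Σ(yᵢ − βxᵢ)²/(2·2) − β²/(2·2) + const.
Setting the derivative to zero: Σxᵢ(yᵢ − βxᵢ)/2 − β/2 = 0, so β = Σxᵢyᵢ / (Σxᵢ² + σ²/τ²).
Σxᵢyᵢ = 6·8 + 5·3 + 4·3 = 75; Σxᵢ² = 77; σ²/τ² = 1.
β̂_MAP = 75 / (77 + 1) = 75/78 ≈ 0.962.

β̂_MAP = 0.962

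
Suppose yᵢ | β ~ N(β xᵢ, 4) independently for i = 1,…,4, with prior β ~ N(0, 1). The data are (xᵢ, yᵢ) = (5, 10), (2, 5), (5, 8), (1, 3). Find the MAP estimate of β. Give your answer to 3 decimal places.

β̂_MAP = 1.746

log p(β | y) = −Σ(yᵢ − βxᵢ)²/(2·4) − β²/(2·1) + const.
Setting the derivative to zero: Σxᵢ(yᵢ − βxᵢ)/4 − β/1 = 0, so β = Σxᵢyᵢ / (Σxᵢ² + σ²/τ²).
Σxᵢyᵢ = 5·10 + 2·5 + 5·8 + 1·3 = 103; Σxᵢ² = 55; σ²/τ² = 4.
β̂_MAP = 103 / (55 + 4) = 103/59 ≈ 1.746.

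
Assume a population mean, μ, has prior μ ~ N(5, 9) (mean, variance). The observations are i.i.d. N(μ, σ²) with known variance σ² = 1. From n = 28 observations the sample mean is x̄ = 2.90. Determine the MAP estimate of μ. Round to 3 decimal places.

μ̂_MAP = 2.908

n = 28, x̄ = 2.90.
For a Normal prior and Normal likelihood with known variance, the posterior is Normal; its mode equals its mean, the precision-weighted average.
Prior precision 1/σ₀² = 1/9; data precision n/σ² = 28/1 = 28.
μ̂ = ((1/9)·5 + 28·2.9) / (1/9 + 28) = (3679/45)/(253/9) = 3679/1265 ≈ 2.908.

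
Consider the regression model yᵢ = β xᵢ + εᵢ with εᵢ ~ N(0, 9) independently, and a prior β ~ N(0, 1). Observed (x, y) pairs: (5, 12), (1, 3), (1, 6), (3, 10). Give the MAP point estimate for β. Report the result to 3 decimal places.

log p(β | y) = −Σ(yᵢ − βxᵢ)²/(2·9) − β²/(2·1) + const.
Setting the derivative to zero: Σxᵢ(yᵢ − βxᵢ)/9 − β/1 = 0, so β = Σxᵢyᵢ / (Σxᵢ² + σ²/τ²).
Σxᵢyᵢ = 5·12 + 1·3 + 1·6 + 3·10 = 99; Σxᵢ² = 36; σ²/τ² = 9.
β̂_MAP = 99 / (36 + 9) = 99/45 ≈ 2.200.

β̂_MAP = 2.200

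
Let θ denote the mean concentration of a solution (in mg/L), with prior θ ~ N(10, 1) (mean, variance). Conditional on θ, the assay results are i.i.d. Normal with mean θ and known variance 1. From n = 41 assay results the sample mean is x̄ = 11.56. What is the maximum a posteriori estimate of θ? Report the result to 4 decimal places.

θ̂_MAP = 11.5229

n = 41, x̄ = 11.56.
For a Normal prior and Normal likelihood with known variance, the posterior is Normal; its mode equals its mean, the precision-weighted average.
Prior precision 1/σ₀² = 1/1 = 1; data precision n/σ² = 41/1 = 41.
θ̂ = (1·10 + 41·11.56) / (1 + 41) = 483.96/42 = 4033/350 ≈ 11.5229.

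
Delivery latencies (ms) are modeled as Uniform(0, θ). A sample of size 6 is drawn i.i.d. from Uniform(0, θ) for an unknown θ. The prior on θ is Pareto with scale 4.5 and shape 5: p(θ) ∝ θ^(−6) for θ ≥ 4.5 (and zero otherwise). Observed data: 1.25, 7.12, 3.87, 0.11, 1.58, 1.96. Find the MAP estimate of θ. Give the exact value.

θ̂_MAP = 7.12

The Uniform(0, θ) likelihood is θ^(−n) for θ ≥ max(xᵢ), zero otherwise. Here max(xᵢ) = 7.12.
Posterior ∝ θ^(−6) · θ^(−6) = θ^(−12) on θ ≥ max(4.5, 7.12) = 7.12.
This density is strictly decreasing in θ, so the posterior mode lies at the lower boundary of the support.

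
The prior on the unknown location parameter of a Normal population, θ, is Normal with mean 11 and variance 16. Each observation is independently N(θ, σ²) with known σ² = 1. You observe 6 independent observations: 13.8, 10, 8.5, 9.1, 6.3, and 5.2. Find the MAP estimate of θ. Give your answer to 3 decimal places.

n = 6; x̄ = (13.8 + 10 + 8.5 + 9.1 + 6.3 + 5.2)/6 = 52.9/6 = 529/60 ≈ 8.8167.
For a Normal prior and Normal likelihood with known variance, the posterior is Normal; its mode equals its mean, the precision-weighted average.
Prior precision 1/σ₀² = 1/16 = 0.0625; data precision n/σ² = 6/1 = 6.
θ̂ = (0.0625·11 + 6·(529/60)) / (0.0625 + 6) = 53.5875/6.0625 = 4287/485 ≈ 8.839.

θ̂_MAP = 8.839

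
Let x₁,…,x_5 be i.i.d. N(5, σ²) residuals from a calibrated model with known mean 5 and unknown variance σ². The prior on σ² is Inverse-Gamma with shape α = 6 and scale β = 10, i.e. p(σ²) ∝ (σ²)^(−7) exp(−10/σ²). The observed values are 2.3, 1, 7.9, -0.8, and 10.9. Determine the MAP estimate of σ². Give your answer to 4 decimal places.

σ̂²_MAP = 6.3237

Sum of squared deviations about the known mean: SS = (2.3−5)² + (1−5)² + (7.9−5)² + (-0.8−5)² + (10.9−5)² = 100.15.
The Normal likelihood contributes (σ²)^(−n/2) exp(−SS/(2σ²)), so the posterior is Inverse-Gamma(α + n/2, β + SS/2) = Inverse-Gamma(8.5, 60.075).
The mode of Inverse-Gamma(a, b) is b/(a+1) = 60.075/9.5 ≈ 6.3237.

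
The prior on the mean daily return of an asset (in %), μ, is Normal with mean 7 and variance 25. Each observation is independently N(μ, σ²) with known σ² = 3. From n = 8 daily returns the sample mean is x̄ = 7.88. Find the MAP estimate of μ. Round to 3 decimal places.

μ̂_MAP = 7.867

n = 8, x̄ = 7.88.
For a Normal prior and Normal likelihood with known variance, the posterior is Normal; its mode equals its mean, the precision-weighted average.
Prior precision 1/σ₀² = 1/25 = 0.04; data precision n/σ² = 8/3.
μ̂ = (0.04·7 + (8/3)·7.88) / (0.04 + 8/3) = (1597/75)/(203/75) = 1597/203 ≈ 7.867.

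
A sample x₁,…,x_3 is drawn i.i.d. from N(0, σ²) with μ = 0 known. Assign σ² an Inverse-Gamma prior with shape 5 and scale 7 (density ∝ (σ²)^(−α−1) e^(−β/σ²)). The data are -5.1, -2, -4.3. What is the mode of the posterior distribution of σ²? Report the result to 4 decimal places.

σ̂²_MAP = 4.1667

Sum of squared deviations about the known mean: SS = (-5.1−0)² + (-2−0)² + (-4.3−0)² = 48.5.
The Normal likelihood contributes (σ²)^(−n/2) exp(−SS/(2σ²)), so the posterior is Inverse-Gamma(α + n/2, β + SS/2) = Inverse-Gamma(6.5, 31.25).
The mode of Inverse-Gamma(a, b) is b/(a+1) = 31.25/7.5 ≈ 4.1667.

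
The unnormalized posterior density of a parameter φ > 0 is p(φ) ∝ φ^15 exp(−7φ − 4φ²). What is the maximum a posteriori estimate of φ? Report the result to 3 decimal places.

φ̂_MAP = 1.000

ℓ'(φ) = 15/φ − 7 − 8φ. Setting this to zero and multiplying by φ: 8φ² + 7φ − 15 = 0.
φ = (−7 + √(7² + 4·8·15)) / (2·8) = (−7 + √529) / 16 = (−7 + 23)/16 = 1.
ℓ''(φ) = −15/φ² − 8 < 0, confirming a maximum.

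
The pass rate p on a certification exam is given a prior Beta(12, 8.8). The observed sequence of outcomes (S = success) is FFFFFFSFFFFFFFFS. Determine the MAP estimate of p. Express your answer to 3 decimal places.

p̂_MAP = 0.374

Prior: Beta(12, 8.8).
Data: 2 successes in 16 trials (from the sequence). The binomial likelihood contributes p^2(1−p)^14, so the posterior is Beta(12+2, 8.8+14) = Beta(14, 22.8).
For Beta(a, b) with a, b > 1 the mode is (a−1)/(a+b−2) = 13/34.8 ≈ 0.374.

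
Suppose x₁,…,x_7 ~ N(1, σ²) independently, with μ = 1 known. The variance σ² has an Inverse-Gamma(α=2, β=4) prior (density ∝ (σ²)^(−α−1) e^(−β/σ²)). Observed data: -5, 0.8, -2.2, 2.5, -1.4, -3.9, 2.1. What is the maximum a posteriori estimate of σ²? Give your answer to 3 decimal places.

Sum of squared deviations about the known mean: SS = (-5−1)² + (0.8−1)² + (-2.2−1)² + (2.5−1)² + (-1.4−1)² + (-3.9−1)² + (2.1−1)² = 79.51.
The Normal likelihood contributes (σ²)^(−n/2) exp(−SS/(2σ²)), so the posterior is Inverse-Gamma(α + n/2, β + SS/2) = Inverse-Gamma(5.5, 43.755).
The mode of Inverse-Gamma(a, b) is b/(a+1) = 43.755/6.5 ≈ 6.732.

σ̂²_MAP = 6.732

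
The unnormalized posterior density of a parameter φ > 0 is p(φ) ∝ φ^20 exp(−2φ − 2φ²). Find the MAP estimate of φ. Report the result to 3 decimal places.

φ̂_MAP = 2.000

ℓ'(φ) = 20/φ − 2 − 4φ. Setting this to zero and multiplying by φ: 4φ² + 2φ − 20 = 0.
φ = (−2 + √(2² + 4·4·20)) / (2·4) = (−2 + √324) / 8 = (−2 + 18)/8 = 2.
ℓ''(φ) = −20/φ² − 4 < 0, confirming a maximum.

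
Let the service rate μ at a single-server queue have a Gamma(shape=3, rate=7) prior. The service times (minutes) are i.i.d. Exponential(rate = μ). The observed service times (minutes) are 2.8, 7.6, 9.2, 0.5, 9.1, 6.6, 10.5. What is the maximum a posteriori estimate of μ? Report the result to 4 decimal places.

The Exponential(rate=μ) likelihood is ∝ μ^n e^(−μΣtᵢ). Here n = 7 and Σtᵢ = 2.8 + 7.6 + 9.2 + 0.5 + 9.1 + 6.6 + 10.5 = 46.3.
Posterior ∝ μ^2e^(−7μ) · μ^7e^(−46.3μ) = μ^9e^(−53.3μ), i.e. Gamma(10, 53.3).
Mode = (a−1)/b = 9/53.3 ≈ 0.1689.

μ̂_MAP = 0.1689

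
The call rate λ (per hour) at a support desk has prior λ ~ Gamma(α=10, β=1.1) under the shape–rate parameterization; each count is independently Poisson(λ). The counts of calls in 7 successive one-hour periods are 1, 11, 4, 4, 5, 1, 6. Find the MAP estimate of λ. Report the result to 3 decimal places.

Σxᵢ = 1+11+4+4+5+1+6 = 32, with n = 7.
Posterior ∝ λ^9e^(−1.1λ) · λ^32e^(−7λ) = λ^41e^(−8.1λ), i.e. Gamma(shape=42, rate=8.1).
The mode of a Gamma(a, b) with a ≥ 1 (shape–rate) is (a−1)/b = 41/8.1 ≈ 5.062.

λ̂_MAP = 5.062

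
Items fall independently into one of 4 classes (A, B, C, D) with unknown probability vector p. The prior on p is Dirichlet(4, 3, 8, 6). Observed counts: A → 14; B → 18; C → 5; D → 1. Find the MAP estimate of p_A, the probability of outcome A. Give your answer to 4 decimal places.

MAP estimate of p_A = 0.3091

The posterior is Dirichlet(αᵢ + nᵢ) = Dirichlet(18, 21, 13, 7).
For a Dirichlet(a₁,…,a_K) with all aᵢ > 1, the mode has j-th component (aⱼ − 1)/(Σaᵢ − K).
Here Σaᵢ = 59 and K = 4, so p_A = (18 − 1)/(59 − 4) = 17/55 ≈ 0.3091.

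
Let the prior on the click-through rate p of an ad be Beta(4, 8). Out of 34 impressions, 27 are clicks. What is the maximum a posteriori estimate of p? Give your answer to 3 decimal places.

Prior: Beta(4, 8).
Data: 27 successes in 34 trials. The binomial likelihood contributes p^27(1−p)^7, so the posterior is Beta(4+27, 8+7) = Beta(31, 15).
For Beta(a, b) with a, b > 1 the mode is (a−1)/(a+b−2) = 30/44 ≈ 0.682.

p̂_MAP = 0.682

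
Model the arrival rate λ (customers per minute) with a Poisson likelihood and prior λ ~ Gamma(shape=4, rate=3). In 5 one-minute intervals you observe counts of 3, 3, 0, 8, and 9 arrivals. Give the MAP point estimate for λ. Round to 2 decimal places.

Σxᵢ = 3+3+0+8+9 = 23, with n = 5.
Posterior ∝ λ^3e^(−3λ) · λ^23e^(−5λ) = λ^26e^(−8λ), i.e. Gamma(shape=27, rate=8).
The mode of a Gamma(a, b) with a ≥ 1 (shape–rate) is (a−1)/b = 26/8 ≈ 3.25.

λ̂_MAP = 3.25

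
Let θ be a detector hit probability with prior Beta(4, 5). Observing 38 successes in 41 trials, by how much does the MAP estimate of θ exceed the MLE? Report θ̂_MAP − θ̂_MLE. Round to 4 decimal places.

MAP − MLE = -0.0727

Posterior is Beta(42, 8); MAP = (42−1)/(50−2) = 41/48 ≈ 0.85417.
MLE ignores the prior: θ̂_MLE = k/n = 38/41 ≈ 0.92683.
Difference = 41/48 − 38/41 = -143/1968 ≈ -0.0727.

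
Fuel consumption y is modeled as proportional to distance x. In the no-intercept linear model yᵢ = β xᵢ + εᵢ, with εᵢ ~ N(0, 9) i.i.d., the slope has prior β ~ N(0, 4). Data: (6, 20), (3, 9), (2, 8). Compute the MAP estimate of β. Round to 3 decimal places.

β̂_MAP = 3.180

log p(β | y) = −Σ(yᵢ − βxᵢ)²/(2·9) − β²/(2·4) + const.
Setting the derivative to zero: Σxᵢ(yᵢ − βxᵢ)/9 − β/4 = 0, so β = Σxᵢyᵢ / (Σxᵢ² + σ²/τ²).
Σxᵢyᵢ = 6·20 + 3·9 + 2·8 = 163; Σxᵢ² = 49; σ²/τ² = 2.25.
β̂_MAP = 163 / (49 + 2.25) = 163/51.25 ≈ 3.180.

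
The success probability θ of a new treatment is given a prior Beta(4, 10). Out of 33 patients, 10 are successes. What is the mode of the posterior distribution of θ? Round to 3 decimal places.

θ̂_MAP = 0.289

Prior: Beta(4, 10).
Data: 10 successes in 33 trials. The binomial likelihood contributes θ^10(1−θ)^23, so the posterior is Beta(4+10, 10+23) = Beta(14, 33).
For Beta(a, b) with a, b > 1 the mode is (a−1)/(a+b−2) = 13/45 ≈ 0.289.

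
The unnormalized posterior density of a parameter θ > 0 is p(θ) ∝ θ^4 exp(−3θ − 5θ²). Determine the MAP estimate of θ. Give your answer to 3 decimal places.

ℓ'(θ) = 4/θ − 3 − 10θ. Setting this to zero and multiplying by θ: 10θ² + 3θ − 4 = 0.
θ = (−3 + √(3² + 4·10·4)) / (2·10) = (−3 + √169) / 20 = (−3 + 13)/20 = 1/2.
ℓ''(θ) = −4/θ² − 10 < 0, confirming a maximum.

θ̂_MAP = 0.500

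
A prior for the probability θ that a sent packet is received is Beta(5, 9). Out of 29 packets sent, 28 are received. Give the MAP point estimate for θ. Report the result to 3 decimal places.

θ̂_MAP = 0.780

Prior: Beta(5, 9).
Data: 28 successes in 29 trials. The binomial likelihood contributes θ^28(1−θ)^1, so the posterior is Beta(5+28, 9+1) = Beta(33, 10).
For Beta(a, b) with a, b > 1 the mode is (a−1)/(a+b−2) = 32/41 ≈ 0.780.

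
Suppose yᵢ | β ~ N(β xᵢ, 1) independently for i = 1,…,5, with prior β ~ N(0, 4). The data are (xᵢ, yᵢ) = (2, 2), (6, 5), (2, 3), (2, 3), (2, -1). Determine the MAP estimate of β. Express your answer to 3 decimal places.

log p(β | y) = −Σ(yᵢ − βxᵢ)²/(2·1) − β²/(2·4) + const.
Setting the derivative to zero: Σxᵢ(yᵢ − βxᵢ)/1 − β/4 = 0, so β = Σxᵢyᵢ / (Σxᵢ² + σ²/τ²).
Σxᵢyᵢ = 2·2 + 6·5 + 2·3 + 2·3 + 2·(-1) = 44; Σxᵢ² = 52; σ²/τ² = 0.25.
β̂_MAP = 44 / (52 + 0.25) = 44/52.25 ≈ 0.842.

β̂_MAP = 0.842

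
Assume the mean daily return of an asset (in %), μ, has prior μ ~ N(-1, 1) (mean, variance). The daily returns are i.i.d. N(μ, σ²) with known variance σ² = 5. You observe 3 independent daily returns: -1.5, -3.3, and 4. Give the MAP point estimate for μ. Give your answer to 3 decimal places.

n = 3; x̄ = ((-1.5) + (-3.3) + 4)/3 = -0.8/3 = -4/15 ≈ -0.2667.
For a Normal prior and Normal likelihood with known variance, the posterior is Normal; its mode equals its mean, the precision-weighted average.
Prior precision 1/σ₀² = 1/1 = 1; data precision n/σ² = 3/5 = 0.6.
μ̂ = (1·(-1) + 0.6·(-4/15)) / (1 + 0.6) = (-1.16)/1.6 = -0.725.

μ̂_MAP = -0.725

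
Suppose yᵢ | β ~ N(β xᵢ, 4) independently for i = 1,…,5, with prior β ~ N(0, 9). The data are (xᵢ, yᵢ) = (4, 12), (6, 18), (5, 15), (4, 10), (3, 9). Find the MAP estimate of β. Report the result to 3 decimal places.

log p(β | y) = −Σ(yᵢ − βxᵢ)²/(2·4) − β²/(2·9) + const.
Setting the derivative to zero: Σxᵢ(yᵢ − βxᵢ)/4 − β/9 = 0, so β = Σxᵢyᵢ / (Σxᵢ² + σ²/τ²).
Σxᵢyᵢ = 4·12 + 6·18 + 5·15 + 4·10 + 3·9 = 298; Σxᵢ² = 102; σ²/τ² = 4/9.
β̂_MAP = 298 / (102 + 4/9) = 298/(922/9) = 1341/461 ≈ 2.909.

β̂_MAP = 2.909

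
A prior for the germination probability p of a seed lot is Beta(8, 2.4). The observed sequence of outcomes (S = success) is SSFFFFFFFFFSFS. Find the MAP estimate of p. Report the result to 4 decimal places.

Prior: Beta(8, 2.4).
Data: 4 successes in 14 trials (from the sequence). The binomial likelihood contributes p^4(1−p)^10, so the posterior is Beta(8+4, 2.4+10) = Beta(12, 12.4).
For Beta(a, b) with a, b > 1 the mode is (a−1)/(a+b−2) = 11/22.4 ≈ 0.4911.

p̂_MAP = 0.4911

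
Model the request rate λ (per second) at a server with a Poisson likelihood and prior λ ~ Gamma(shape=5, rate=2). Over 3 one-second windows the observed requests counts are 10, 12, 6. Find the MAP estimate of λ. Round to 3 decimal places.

Σxᵢ = 10+12+6 = 28, with n = 3.
Posterior ∝ λ^4e^(−2λ) · λ^28e^(−3λ) = λ^32e^(−5λ), i.e. Gamma(shape=33, rate=5).
The mode of a Gamma(a, b) with a ≥ 1 (shape–rate) is (a−1)/b = 32/5 ≈ 6.400.

λ̂_MAP = 6.400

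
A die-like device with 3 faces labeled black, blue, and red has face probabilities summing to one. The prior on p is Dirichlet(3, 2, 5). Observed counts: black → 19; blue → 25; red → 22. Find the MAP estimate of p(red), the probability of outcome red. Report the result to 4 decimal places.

MAP estimate of p(red) = 0.3562

The posterior is Dirichlet(αᵢ + nᵢ) = Dirichlet(22, 27, 27).
For a Dirichlet(a₁,…,a_K) with all aᵢ > 1, the mode has j-th component (aⱼ − 1)/(Σaᵢ − K).
Here Σaᵢ = 76 and K = 3, so p(red) = (27 − 1)/(76 − 3) = 26/73 ≈ 0.3562.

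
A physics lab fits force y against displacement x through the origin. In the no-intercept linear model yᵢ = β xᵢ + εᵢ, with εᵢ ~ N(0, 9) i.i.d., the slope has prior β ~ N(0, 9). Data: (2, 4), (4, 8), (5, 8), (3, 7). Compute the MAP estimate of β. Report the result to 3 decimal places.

β̂_MAP = 1.836

log p(β | y) = −Σ(yᵢ − βxᵢ)²/(2·9) − β²/(2·9) + const.
Setting the derivative to zero: Σxᵢ(yᵢ − βxᵢ)/9 − β/9 = 0, so β = Σxᵢyᵢ / (Σxᵢ² + σ²/τ²).
Σxᵢyᵢ = 2·4 + 4·8 + 5·8 + 3·7 = 101; Σxᵢ² = 54; σ²/τ² = 1.
β̂_MAP = 101 / (54 + 1) = 101/55 ≈ 1.836.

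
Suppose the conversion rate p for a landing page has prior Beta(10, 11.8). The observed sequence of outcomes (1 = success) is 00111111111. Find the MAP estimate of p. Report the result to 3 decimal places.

Prior: Beta(10, 11.8).
Data: 9 successes in 11 trials (from the sequence). The binomial likelihood contributes p^9(1−p)^2, so the posterior is Beta(10+9, 11.8+2) = Beta(19, 13.8).
For Beta(a, b) with a, b > 1 the mode is (a−1)/(a+b−2) = 18/30.8 ≈ 0.584.

p̂_MAP = 0.584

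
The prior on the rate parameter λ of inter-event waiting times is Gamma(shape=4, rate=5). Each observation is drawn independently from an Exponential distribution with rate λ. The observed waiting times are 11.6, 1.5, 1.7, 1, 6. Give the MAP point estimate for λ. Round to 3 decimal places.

λ̂_MAP = 0.299

The Exponential(rate=λ) likelihood is ∝ λ^n e^(−λΣtᵢ). Here n = 5 and Σtᵢ = 11.6 + 1.5 + 1.7 + 1 + 6 = 21.8.
Posterior ∝ λ^3e^(−5λ) · λ^5e^(−21.8λ) = λ^8e^(−26.8λ), i.e. Gamma(9, 26.8).
Mode = (a−1)/b = 8/26.8 ≈ 0.299.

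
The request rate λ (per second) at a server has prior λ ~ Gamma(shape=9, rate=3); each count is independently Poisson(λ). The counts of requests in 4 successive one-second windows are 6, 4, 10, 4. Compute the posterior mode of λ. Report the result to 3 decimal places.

λ̂_MAP = 4.571

Σxᵢ = 6+4+10+4 = 24, with n = 4.
Posterior ∝ λ^8e^(−3λ) · λ^24e^(−4λ) = λ^32e^(−7λ), i.e. Gamma(shape=33, rate=7).
The mode of a Gamma(a, b) with a ≥ 1 (shape–rate) is (a−1)/b = 32/7 ≈ 4.571.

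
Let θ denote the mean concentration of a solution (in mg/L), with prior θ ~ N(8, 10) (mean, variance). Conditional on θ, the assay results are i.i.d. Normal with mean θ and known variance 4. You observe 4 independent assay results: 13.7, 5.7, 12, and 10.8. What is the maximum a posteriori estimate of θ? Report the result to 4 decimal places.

θ̂_MAP = 10.3182

n = 4; x̄ = (13.7 + 5.7 + 12 + 10.8)/4 = 42.2/4 = 10.55.
For a Normal prior and Normal likelihood with known variance, the posterior is Normal; its mode equals its mean, the precision-weighted average.
Prior precision 1/σ₀² = 1/10 = 0.1; data precision n/σ² = 4/4 = 1.
θ̂ = (0.1·8 + 1·10.55) / (0.1 + 1) = 11.35/1.1 = 227/22 ≈ 10.3182.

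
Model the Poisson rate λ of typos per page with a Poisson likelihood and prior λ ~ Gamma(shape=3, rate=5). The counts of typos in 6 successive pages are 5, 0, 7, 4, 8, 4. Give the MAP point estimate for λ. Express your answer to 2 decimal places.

λ̂_MAP = 2.73

Σxᵢ = 5+0+7+4+8+4 = 28, with n = 6.
Posterior ∝ λ^2e^(−5λ) · λ^28e^(−6λ) = λ^30e^(−11λ), i.e. Gamma(shape=31, rate=11).
The mode of a Gamma(a, b) with a ≥ 1 (shape–rate) is (a−1)/b = 30/11 ≈ 2.73.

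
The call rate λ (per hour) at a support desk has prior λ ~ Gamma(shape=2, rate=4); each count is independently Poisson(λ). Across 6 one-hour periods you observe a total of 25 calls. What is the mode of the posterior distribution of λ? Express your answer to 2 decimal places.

λ̂_MAP = 2.60

Σxᵢ = 25, n = 6.
Posterior ∝ λe^(−4λ) · λ^25e^(−6λ) = λ^26e^(−10λ), i.e. Gamma(shape=27, rate=10).
The mode of a Gamma(a, b) with a ≥ 1 (shape–rate) is (a−1)/b = 26/10 ≈ 2.60.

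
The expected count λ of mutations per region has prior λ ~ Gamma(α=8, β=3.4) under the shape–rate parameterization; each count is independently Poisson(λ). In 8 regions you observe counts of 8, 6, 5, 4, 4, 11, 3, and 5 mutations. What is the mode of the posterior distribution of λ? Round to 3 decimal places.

Σxᵢ = 8+6+5+4+4+11+3+5 = 46, with n = 8.
Posterior ∝ λ^7e^(−3.4λ) · λ^46e^(−8λ) = λ^53e^(−11.4λ), i.e. Gamma(shape=54, rate=11.4).
The mode of a Gamma(a, b) with a ≥ 1 (shape–rate) is (a−1)/b = 53/11.4 ≈ 4.649.

λ̂_MAP = 4.649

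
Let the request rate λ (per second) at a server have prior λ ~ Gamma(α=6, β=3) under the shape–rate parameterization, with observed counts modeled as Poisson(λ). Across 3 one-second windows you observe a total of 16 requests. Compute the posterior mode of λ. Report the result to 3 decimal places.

Σxᵢ = 16, n = 3.
Posterior ∝ λ^5e^(−3λ) · λ^16e^(−3λ) = λ^21e^(−6λ), i.e. Gamma(shape=22, rate=6).
The mode of a Gamma(a, b) with a ≥ 1 (shape–rate) is (a−1)/b = 21/6 ≈ 3.500.

λ̂_MAP = 3.500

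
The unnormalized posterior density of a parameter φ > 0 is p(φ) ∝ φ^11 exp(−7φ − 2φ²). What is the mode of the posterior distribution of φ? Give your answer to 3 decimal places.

ℓ'(φ) = 11/φ − 7 − 4φ. Setting this to zero and multiplying by φ: 4φ² + 7φ − 11 = 0.
φ = (−7 + √(7² + 4·4·11)) / (2·4) = (−7 + √225) / 8 = (−7 + 15)/8 = 1.
ℓ''(φ) = −11/φ² − 4 < 0, confirming a maximum.

φ̂_MAP = 1.000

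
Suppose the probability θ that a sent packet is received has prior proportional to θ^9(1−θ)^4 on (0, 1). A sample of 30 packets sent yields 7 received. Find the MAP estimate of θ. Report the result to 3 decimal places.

θ̂_MAP = 0.372

The prior density ∝ θ^9(1−θ)^4 is the kernel of Beta(10, 5).
Data: 7 successes in 30 trials. The binomial likelihood contributes θ^7(1−θ)^23, so the posterior is Beta(10+7, 5+23) = Beta(17, 28).
For Beta(a, b) with a, b > 1 the mode is (a−1)/(a+b−2) = 16/43 ≈ 0.372.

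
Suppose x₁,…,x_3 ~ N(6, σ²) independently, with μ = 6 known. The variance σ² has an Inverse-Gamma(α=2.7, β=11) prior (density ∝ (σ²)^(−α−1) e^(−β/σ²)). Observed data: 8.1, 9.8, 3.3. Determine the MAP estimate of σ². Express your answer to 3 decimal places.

Sum of squared deviations about the known mean: SS = (8.1−6)² + (9.8−6)² + (3.3−6)² = 26.14.
The Normal likelihood contributes (σ²)^(−n/2) exp(−SS/(2σ²)), so the posterior is Inverse-Gamma(α + n/2, β + SS/2) = Inverse-Gamma(4.2, 24.07).
The mode of Inverse-Gamma(a, b) is b/(a+1) = 24.07/5.2 ≈ 4.629.

σ̂²_MAP = 4.629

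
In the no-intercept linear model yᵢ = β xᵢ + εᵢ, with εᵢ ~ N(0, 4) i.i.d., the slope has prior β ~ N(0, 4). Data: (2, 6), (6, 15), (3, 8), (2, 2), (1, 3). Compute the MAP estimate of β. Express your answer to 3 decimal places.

log p(β | y) = −Σ(yᵢ − βxᵢ)²/(2·4) − β²/(2·4) + const.
Setting the derivative to zero: Σxᵢ(yᵢ − βxᵢ)/4 − β/4 = 0, so β = Σxᵢyᵢ / (Σxᵢ² + σ²/τ²).
Σxᵢyᵢ = 2·6 + 6·15 + 3·8 + 2·2 + 1·3 = 133; Σxᵢ² = 54; σ²/τ² = 1.
β̂_MAP = 133 / (54 + 1) = 133/55 ≈ 2.418.

β̂_MAP = 2.418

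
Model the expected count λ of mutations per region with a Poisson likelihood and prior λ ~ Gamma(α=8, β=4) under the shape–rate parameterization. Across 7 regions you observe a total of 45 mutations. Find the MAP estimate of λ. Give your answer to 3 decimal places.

λ̂_MAP = 4.727

Σxᵢ = 45, n = 7.
Posterior ∝ λ^7e^(−4λ) · λ^45e^(−7λ) = λ^52e^(−11λ), i.e. Gamma(shape=53, rate=11).
The mode of a Gamma(a, b) with a ≥ 1 (shape–rate) is (a−1)/b = 52/11 ≈ 4.727.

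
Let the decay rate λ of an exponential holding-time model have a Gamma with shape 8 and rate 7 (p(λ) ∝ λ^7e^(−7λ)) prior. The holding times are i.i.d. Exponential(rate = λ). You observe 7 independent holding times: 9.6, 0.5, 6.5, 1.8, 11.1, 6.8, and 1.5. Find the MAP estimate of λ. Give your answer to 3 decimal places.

The Exponential(rate=λ) likelihood is ∝ λ^n e^(−λΣtᵢ). Here n = 7 and Σtᵢ = 9.6 + 0.5 + 6.5 + 1.8 + 11.1 + 6.8 + 1.5 = 37.8.
Posterior ∝ λ^7e^(−7λ) · λ^7e^(−37.8λ) = λ^14e^(−44.8λ), i.e. Gamma(15, 44.8).
Mode = (a−1)/b = 14/44.8 ≈ 0.313.

λ̂_MAP = 0.313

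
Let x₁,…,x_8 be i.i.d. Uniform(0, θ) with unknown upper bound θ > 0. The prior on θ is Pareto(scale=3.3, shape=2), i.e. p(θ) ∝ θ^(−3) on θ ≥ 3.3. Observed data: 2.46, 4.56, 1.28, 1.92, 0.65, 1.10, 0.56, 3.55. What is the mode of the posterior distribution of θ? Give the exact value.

θ̂_MAP = 4.56

The Uniform(0, θ) likelihood is θ^(−n) for θ ≥ max(xᵢ), zero otherwise. Here max(xᵢ) = 4.56.
Posterior ∝ θ^(−3) · θ^(−8) = θ^(−11) on θ ≥ max(3.3, 4.56) = 4.56.
This density is strictly decreasing in θ, so the posterior mode lies at the lower boundary of the support.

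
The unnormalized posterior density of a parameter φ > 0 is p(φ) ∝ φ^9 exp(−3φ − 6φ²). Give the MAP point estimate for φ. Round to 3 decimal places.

φ̂_MAP = 0.750

ℓ'(φ) = 9/φ − 3 − 12φ. Setting this to zero and multiplying by φ: 12φ² + 3φ − 9 = 0.
φ = (−3 + √(3² + 4·12·9)) / (2·12) = (−3 + √441) / 24 = (−3 + 21)/24 = 3/4.
ℓ''(φ) = −9/φ² − 12 < 0, confirming a maximum.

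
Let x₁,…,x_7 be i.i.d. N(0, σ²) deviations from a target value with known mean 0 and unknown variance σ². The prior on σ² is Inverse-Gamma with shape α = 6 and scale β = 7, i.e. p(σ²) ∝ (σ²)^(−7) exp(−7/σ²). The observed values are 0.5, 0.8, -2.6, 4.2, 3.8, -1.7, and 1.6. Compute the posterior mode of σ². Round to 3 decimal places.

Sum of squared deviations about the known mean: SS = (0.5−0)² + (0.8−0)² + (-2.6−0)² + (4.2−0)² + (3.8−0)² + (-1.7−0)² + (1.6−0)² = 45.18.
The Normal likelihood contributes (σ²)^(−n/2) exp(−SS/(2σ²)), so the posterior is Inverse-Gamma(α + n/2, β + SS/2) = Inverse-Gamma(9.5, 29.59).
The mode of Inverse-Gamma(a, b) is b/(a+1) = 29.59/10.5 ≈ 2.818.

σ̂²_MAP = 2.818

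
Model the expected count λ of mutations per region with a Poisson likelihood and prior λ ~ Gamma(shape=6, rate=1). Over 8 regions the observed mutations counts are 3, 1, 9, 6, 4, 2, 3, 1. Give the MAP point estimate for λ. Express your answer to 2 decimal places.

λ̂_MAP = 3.78

Σxᵢ = 3+1+9+6+4+2+3+1 = 29, with n = 8.
Posterior ∝ λ^5e^(−1λ) · λ^29e^(−8λ) = λ^34e^(−9λ), i.e. Gamma(shape=35, rate=9).
The mode of a Gamma(a, b) with a ≥ 1 (shape–rate) is (a−1)/b = 34/9 ≈ 3.78.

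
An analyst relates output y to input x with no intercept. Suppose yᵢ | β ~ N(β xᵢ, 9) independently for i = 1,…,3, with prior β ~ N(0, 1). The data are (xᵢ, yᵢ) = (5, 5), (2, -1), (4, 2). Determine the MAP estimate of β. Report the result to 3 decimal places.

β̂_MAP = 0.574

log p(β | y) = −Σ(yᵢ − βxᵢ)²/(2·9) − β²/(2·1) + const.
Setting the derivative to zero: Σxᵢ(yᵢ − βxᵢ)/9 − β/1 = 0, so β = Σxᵢyᵢ / (Σxᵢ² + σ²/τ²).
Σxᵢyᵢ = 5·5 + 2·(-1) + 4·2 = 31; Σxᵢ² = 45; σ²/τ² = 9.
β̂_MAP = 31 / (45 + 9) = 31/54 ≈ 0.574.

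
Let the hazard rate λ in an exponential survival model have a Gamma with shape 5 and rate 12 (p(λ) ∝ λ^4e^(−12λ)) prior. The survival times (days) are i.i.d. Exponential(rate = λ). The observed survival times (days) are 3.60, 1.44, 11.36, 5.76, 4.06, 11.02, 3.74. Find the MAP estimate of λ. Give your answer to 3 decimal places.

λ̂_MAP = 0.208

The Exponential(rate=λ) likelihood is ∝ λ^n e^(−λΣtᵢ). Here n = 7 and Σtᵢ = 3.60 + 1.44 + 11.36 + 5.76 + 4.06 + 11.02 + 3.74 = 40.98.
Posterior ∝ λ^4e^(−12λ) · λ^7e^(−40.98λ) = λ^11e^(−52.98λ), i.e. Gamma(12, 52.98).
Mode = (a−1)/b = 11/52.98 ≈ 0.208.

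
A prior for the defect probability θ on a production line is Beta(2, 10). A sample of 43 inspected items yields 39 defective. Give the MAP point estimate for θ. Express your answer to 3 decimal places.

θ̂_MAP = 0.755

Prior: Beta(2, 10).
Data: 39 successes in 43 trials. The binomial likelihood contributes θ^39(1−θ)^4, so the posterior is Beta(2+39, 10+4) = Beta(41, 14).
For Beta(a, b) with a, b > 1 the mode is (a−1)/(a+b−2) = 40/53 ≈ 0.755.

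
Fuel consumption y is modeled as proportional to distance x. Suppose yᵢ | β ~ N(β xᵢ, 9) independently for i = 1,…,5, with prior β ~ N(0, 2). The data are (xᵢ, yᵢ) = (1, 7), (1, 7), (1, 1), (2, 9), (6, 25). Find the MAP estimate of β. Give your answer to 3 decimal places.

log p(β | y) = −Σ(yᵢ − βxᵢ)²/(2·9) − β²/(2·2) + const.
Setting the derivative to zero: Σxᵢ(yᵢ − βxᵢ)/9 − β/2 = 0, so β = Σxᵢyᵢ / (Σxᵢ² + σ²/τ²).
Σxᵢyᵢ = 1·7 + 1·7 + 1·1 + 2·9 + 6·25 = 183; Σxᵢ² = 43; σ²/τ² = 4.5.
β̂_MAP = 183 / (43 + 4.5) = 183/47.5 ≈ 3.853.

β̂_MAP = 3.853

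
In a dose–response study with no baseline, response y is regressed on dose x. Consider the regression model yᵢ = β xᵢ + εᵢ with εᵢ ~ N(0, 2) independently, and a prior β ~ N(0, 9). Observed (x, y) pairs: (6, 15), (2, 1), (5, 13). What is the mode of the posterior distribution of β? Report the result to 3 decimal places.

β̂_MAP = 2.407

log p(β | y) = −Σ(yᵢ − βxᵢ)²/(2·2) − β²/(2·9) + const.
Setting the derivative to zero: Σxᵢ(yᵢ − βxᵢ)/2 − β/9 = 0, so β = Σxᵢyᵢ / (Σxᵢ² + σ²/τ²).
Σxᵢyᵢ = 6·15 + 2·1 + 5·13 = 157; Σxᵢ² = 65; σ²/τ² = 2/9.
β̂_MAP = 157 / (65 + 2/9) = 157/(587/9) = 1413/587 ≈ 2.407.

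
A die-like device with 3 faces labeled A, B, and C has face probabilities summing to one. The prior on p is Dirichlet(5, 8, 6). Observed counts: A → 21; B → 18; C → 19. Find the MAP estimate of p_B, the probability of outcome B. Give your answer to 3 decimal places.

MAP estimate of p_B = 0.338

The posterior is Dirichlet(αᵢ + nᵢ) = Dirichlet(26, 26, 25).
For a Dirichlet(a₁,…,a_K) with all aᵢ > 1, the mode has j-th component (aⱼ − 1)/(Σaᵢ − K).
Here Σaᵢ = 77 and K = 3, so p_B = (26 − 1)/(77 − 3) = 25/74 ≈ 0.338.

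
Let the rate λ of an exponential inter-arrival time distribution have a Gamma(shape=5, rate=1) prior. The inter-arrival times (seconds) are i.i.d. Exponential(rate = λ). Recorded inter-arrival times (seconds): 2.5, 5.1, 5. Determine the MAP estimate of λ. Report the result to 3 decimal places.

The Exponential(rate=λ) likelihood is ∝ λ^n e^(−λΣtᵢ). Here n = 3 and Σtᵢ = 2.5 + 5.1 + 5 = 12.6.
Posterior ∝ λ^4e^(−1λ) · λ^3e^(−12.6λ) = λ^7e^(−13.6λ), i.e. Gamma(8, 13.6).
Mode = (a−1)/b = 7/13.6 ≈ 0.515.

λ̂_MAP = 0.515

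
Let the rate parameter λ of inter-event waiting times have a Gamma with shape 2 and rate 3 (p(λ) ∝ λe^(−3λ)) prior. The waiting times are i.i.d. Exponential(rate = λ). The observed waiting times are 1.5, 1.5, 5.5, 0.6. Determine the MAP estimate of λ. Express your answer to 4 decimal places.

λ̂_MAP = 0.4132

The Exponential(rate=λ) likelihood is ∝ λ^n e^(−λΣtᵢ). Here n = 4 and Σtᵢ = 1.5 + 1.5 + 5.5 + 0.6 = 9.1.
Posterior ∝ λe^(−3λ) · λ^4e^(−9.1λ) = λ^5e^(−12.1λ), i.e. Gamma(6, 12.1).
Mode = (a−1)/b = 5/12.1 ≈ 0.4132.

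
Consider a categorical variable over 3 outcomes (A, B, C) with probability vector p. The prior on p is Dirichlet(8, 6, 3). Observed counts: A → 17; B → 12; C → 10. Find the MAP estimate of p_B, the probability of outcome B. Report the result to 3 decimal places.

The posterior is Dirichlet(αᵢ + nᵢ) = Dirichlet(25, 18, 13).
For a Dirichlet(a₁,…,a_K) with all aᵢ > 1, the mode has j-th component (aⱼ − 1)/(Σaᵢ − K).
Here Σaᵢ = 56 and K = 3, so p_B = (18 − 1)/(56 − 3) = 17/53 ≈ 0.321.

MAP estimate of p_B = 0.321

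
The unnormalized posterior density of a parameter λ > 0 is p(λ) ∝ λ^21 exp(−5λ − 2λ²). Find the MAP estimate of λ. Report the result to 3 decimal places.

ℓ'(λ) = 21/λ − 5 − 4λ. Setting this to zero and multiplying by λ: 4λ² + 5λ − 21 = 0.
λ = (−5 + √(5² + 4·4·21)) / (2·4) = (−5 + √361) / 8 = (−5 + 19)/8 = 7/4.
ℓ''(λ) = −21/λ² − 4 < 0, confirming a maximum.

λ̂_MAP = 1.750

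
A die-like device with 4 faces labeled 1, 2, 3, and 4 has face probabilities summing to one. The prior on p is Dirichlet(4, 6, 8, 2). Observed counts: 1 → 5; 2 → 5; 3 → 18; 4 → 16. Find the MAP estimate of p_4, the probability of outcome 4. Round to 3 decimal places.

The posterior is Dirichlet(αᵢ + nᵢ) = Dirichlet(9, 11, 26, 18).
For a Dirichlet(a₁,…,a_K) with all aᵢ > 1, the mode has j-th component (aⱼ − 1)/(Σaᵢ − K).
Here Σaᵢ = 64 and K = 4, so p_4 = (18 − 1)/(64 − 4) = 17/60 ≈ 0.283.

MAP estimate: 0.283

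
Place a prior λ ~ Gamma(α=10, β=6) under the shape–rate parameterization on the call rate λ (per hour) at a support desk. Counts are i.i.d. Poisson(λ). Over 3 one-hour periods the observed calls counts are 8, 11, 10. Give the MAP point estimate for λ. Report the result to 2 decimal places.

Σxᵢ = 8+11+10 = 29, with n = 3.
Posterior ∝ λ^9e^(−6λ) · λ^29e^(−3λ) = λ^38e^(−9λ), i.e. Gamma(shape=39, rate=9).
The mode of a Gamma(a, b) with a ≥ 1 (shape–rate) is (a−1)/b = 38/9 ≈ 4.22.

λ̂_MAP = 4.22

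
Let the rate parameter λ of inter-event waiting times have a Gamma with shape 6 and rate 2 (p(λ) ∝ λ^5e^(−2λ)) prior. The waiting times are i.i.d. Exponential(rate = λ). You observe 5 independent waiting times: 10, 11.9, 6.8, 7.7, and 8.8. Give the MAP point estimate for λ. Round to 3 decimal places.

λ̂_MAP = 0.212

The Exponential(rate=λ) likelihood is ∝ λ^n e^(−λΣtᵢ). Here n = 5 and Σtᵢ = 10 + 11.9 + 6.8 + 7.7 + 8.8 = 45.2.
Posterior ∝ λ^5e^(−2λ) · λ^5e^(−45.2λ) = λ^10e^(−47.2λ), i.e. Gamma(11, 47.2).
Mode = (a−1)/b = 10/47.2 ≈ 0.212.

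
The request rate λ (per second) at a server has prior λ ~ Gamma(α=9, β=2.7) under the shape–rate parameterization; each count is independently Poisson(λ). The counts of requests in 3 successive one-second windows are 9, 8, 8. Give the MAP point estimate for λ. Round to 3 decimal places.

Σxᵢ = 9+8+8 = 25, with n = 3.
Posterior ∝ λ^8e^(−2.7λ) · λ^25e^(−3λ) = λ^33e^(−5.7λ), i.e. Gamma(shape=34, rate=5.7).
The mode of a Gamma(a, b) with a ≥ 1 (shape–rate) is (a−1)/b = 33/5.7 ≈ 5.789.

λ̂_MAP = 5.789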